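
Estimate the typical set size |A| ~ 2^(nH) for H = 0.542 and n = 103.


log2|A_typical| = nH = 103 * 0.542 = 55.826, so |A_typical| ~ 2^55.826 = 6.387e+16

6.387e+16


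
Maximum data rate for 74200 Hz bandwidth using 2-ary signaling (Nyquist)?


Rate = 2 * B * log2(M) = 2 * 74200 * 1.0 = 148400.0

148400.0 bps


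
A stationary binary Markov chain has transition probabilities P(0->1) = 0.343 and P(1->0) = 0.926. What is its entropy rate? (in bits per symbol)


Stationary distribution: pi_0 = p10/(p01+p10) = 0.7297, pi_1 = 0.2703. Entropy rate H' = pi_0*H(p01) + pi_1*H(p10) = 0.7297*0.9277 + 0.2703*0.3807 = 0.7798

0.7798 bits/symbol


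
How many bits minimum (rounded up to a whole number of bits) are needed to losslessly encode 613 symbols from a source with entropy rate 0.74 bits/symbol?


Minimum bits >= n * H = 613 * 0.74 = 453.62, rounded up to a whole number of bits = 454

454 bits


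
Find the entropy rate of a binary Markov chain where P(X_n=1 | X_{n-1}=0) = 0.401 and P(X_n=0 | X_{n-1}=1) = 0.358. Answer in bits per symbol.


Stationary distribution: pi_0 = p10/(p01+p10) = 0.4717, pi_1 = 0.5283. Entropy rate H' = pi_0*H(p01) + pi_1*H(p10) = 0.4717*0.9715 + 0.5283*0.941 = 0.9554

0.9554 bits/symbol


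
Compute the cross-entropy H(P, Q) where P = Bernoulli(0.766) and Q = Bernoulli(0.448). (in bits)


H(P,Q) = -p*log2(q) - (1-p)*log2(1-q). -0.766*log2(0.448) = 0.887357; -0.234*log2(0.552) = 0.200599. H(P,Q) = 0.887357 + 0.200599 = 1.088

1.088 bits


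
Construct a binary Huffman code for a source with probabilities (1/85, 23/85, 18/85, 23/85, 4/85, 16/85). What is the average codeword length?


Huffman construction (repeatedly merge the two least-probable nodes; each merge adds 1 bit to every symbol beneath it): 1/85 + 4/85 = 1/17; 1/17 + 16/85 = 21/85; 18/85 + 21/85 = 39/85; 23/85 + 23/85 = 46/85; 39/85 + 46/85 = 1. Resulting codeword lengths (in the order the probabilities were given): (4, 2, 2, 2, 4, 3). L_avg = sum(p_i * l_i) = 1/85*4 + 23/85*2 + 18/85*2 + 23/85*2 + 4/85*4 + 16/85*3 = 196/85 = 2.3059

2.3059 bits


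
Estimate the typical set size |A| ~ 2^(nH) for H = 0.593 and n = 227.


log2|A_typical| = nH = 227 * 0.593 = 134.611, so |A_typical| ~ 2^134.611 = 3.326e+40

3.326e+40


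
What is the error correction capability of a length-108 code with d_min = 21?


Correction capability = floor((d-1)/2) = floor((21-1)/2) = 10

10 errors


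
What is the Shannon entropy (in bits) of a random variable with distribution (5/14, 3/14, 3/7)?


H = -sum(p_i * log2(p_i)). Terms: -(5/14)*log2(5/14) = 0.530510; -(3/14)*log2(3/14) = 0.476227; -(3/7)*log2(3/7) = 0.523882. H = 0.530510 + 0.476227 + 0.523882 = 1.5306

1.5306 bits


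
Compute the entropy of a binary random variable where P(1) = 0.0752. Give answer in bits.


H = -p*log2(p) - (1-p)*log2(1-p). -0.0752*log2(0.0752) = 0.280731; -0.9248*log2(0.9248) = 0.104305. H = 0.280731 + 0.104305 = 0.385

0.385 bits


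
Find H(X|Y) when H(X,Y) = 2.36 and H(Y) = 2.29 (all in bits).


H(X|Y) = H(X,Y) - H(Y) = 2.36 - 2.29 = 0.07

0.07 bits


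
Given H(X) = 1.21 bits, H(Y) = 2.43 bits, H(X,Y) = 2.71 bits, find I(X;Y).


I(X;Y) = H(X) + H(Y) - H(X,Y) = 1.21 + 2.43 - 2.71 = 0.93

0.93 bits


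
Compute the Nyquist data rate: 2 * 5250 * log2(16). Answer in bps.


Rate = 2 * B * log2(M) = 2 * 5250 * 4.0 = 42000.0

42000.0 bps


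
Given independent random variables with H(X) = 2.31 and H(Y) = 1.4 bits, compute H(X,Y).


For independent variables, H(X,Y) = H(X) + H(Y) = 2.31 + 1.4 = 3.71

3.71 bits


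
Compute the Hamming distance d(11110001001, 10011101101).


Count differing positions: . ^ ^ . ^ ^ . . ^ . . = 5 differences

5


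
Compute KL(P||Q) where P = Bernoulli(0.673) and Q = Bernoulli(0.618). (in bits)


KL = p*log2(p/q) + (1-p)*log2((1-p)/(1-q)) = 0.673*log2(0.673/0.618) + 0.327*log2(0.327/0.382) = 0.0094

0.0094 bits


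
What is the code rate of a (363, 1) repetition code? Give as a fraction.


Rate = k/n = 1/363

1/363


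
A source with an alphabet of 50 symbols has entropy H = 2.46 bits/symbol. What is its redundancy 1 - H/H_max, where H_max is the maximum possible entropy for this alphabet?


H_max = log2(K) = log2(50) = 5.6439 bits/symbol. Redundancy = 1 - H/H_max = 1 - 2.46/5.6439 = 1 - 0.4359 = 0.5641

0.5641


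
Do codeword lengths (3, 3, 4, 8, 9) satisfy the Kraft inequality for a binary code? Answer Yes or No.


Kraft sum = sum(2^(-l_i)) = 0.3184, need <= 1. Result: satisfied (a binary prefix-free code with these lengths exists)

Yes


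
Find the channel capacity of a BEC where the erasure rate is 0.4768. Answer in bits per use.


C = 1 - epsilon = 1 - 0.4768 = 0.5232

0.5232 bits


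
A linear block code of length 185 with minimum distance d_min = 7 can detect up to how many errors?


Detection capability = d_min - 1 = 7 - 1 = 6

6 errors


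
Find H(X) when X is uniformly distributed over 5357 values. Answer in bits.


H = log2(n) = log2(5357) = 12.3872

12.3872 bits


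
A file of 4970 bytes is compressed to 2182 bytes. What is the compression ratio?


Ratio = original / compressed = 4970 / 2182 = 2.2777

2.2777


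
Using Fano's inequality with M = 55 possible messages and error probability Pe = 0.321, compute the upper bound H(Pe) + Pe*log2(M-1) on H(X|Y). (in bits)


H(Pe) = -Pe*log2(Pe) - (1-Pe)*log2(1-Pe) = -0.321*log2(0.321) - 0.679*log2(0.679) = 0.526233 + 0.379233 = 0.9055. Pe*log2(M-1) = 0.321*log2(54) = 1.847319. Bound = H(Pe) + Pe*log2(M-1) = 0.526233 + 0.379233 + 1.847319 = 2.7528

2.7528 bits


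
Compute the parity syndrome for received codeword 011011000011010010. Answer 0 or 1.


Syndrome = XOR of all bits = 0 XOR 1 XOR 1 XOR 0 XOR 1 XOR 1 XOR 0 XOR 0 XOR 0 XOR 0 XOR 1 XOR 1 XOR 0 XOR 1 XOR 0 XOR 0 XOR 1 XOR 0 = 0

0


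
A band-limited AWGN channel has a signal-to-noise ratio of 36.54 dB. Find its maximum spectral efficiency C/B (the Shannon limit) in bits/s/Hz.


SNR_linear = 10^(36.54/10) = 4508.167; C/B = log2(1 + SNR_linear) = log2(1 + 4508.167) = 12.1386

12.1386 bits/s/Hz


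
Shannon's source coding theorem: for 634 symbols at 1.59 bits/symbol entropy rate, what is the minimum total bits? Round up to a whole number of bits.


Minimum bits >= n * H = 634 * 1.59 = 1008.06, rounded up to a whole number of bits = 1009

1009 bits


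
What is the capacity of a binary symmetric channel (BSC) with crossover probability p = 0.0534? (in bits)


H(p) = -p*log2(p) - (1-p)*log2(1-p) = -0.0534*log2(0.0534) - 0.9466*log2(0.9466) = 0.225723 + 0.074945 = 0.3007. C = 1 - H(p) = 1 - 0.3007 = 0.6993

0.6993 bits


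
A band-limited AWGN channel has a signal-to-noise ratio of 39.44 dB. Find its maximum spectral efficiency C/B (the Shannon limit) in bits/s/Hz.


SNR_linear = 10^(39.44/10) = 8790.2252; C/B = log2(1 + SNR_linear) = log2(1 + 8790.2252) = 13.1018

13.1018 bits/s/Hz


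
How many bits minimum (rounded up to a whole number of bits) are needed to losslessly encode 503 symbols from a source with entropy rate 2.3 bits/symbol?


Minimum bits >= n * H = 503 * 2.3 = 1156.9, rounded up to a whole number of bits = 1157

1157 bits


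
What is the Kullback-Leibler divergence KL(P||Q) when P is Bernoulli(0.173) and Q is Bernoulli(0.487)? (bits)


KL = p*log2(p/q) + (1-p)*log2((1-p)/(1-q)) = 0.173*log2(0.173/0.487) + 0.827*log2(0.827/0.513) = 0.3114

0.3114 bits


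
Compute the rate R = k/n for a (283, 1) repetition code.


Rate = k/n = 1/283

1/283


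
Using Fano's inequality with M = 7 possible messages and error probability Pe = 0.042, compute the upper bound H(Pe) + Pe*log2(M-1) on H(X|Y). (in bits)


H(Pe) = -Pe*log2(Pe) - (1-Pe)*log2(1-Pe) = -0.042*log2(0.042) - 0.958*log2(0.958) = 0.192086 + 0.059303 = 0.2514. Pe*log2(M-1) = 0.042*log2(6) = 0.108568. Bound = H(Pe) + Pe*log2(M-1) = 0.192086 + 0.059303 + 0.108568 = 0.36

0.36 bits


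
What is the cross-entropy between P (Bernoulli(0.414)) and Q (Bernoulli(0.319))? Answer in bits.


H(P,Q) = -p*log2(q) - (1-p)*log2(1-q). -0.414*log2(0.319) = 0.682426; -0.586*log2(0.681) = 0.324804. H(P,Q) = 0.682426 + 0.324804 = 1.0072

1.0072 bits


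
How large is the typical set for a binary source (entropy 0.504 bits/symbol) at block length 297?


log2|A_typical| = nH = 297 * 0.504 = 149.688, so |A_typical| ~ 2^149.688 = 1.150e+45

1.150e+45


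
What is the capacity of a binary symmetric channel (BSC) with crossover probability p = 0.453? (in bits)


H(p) = -p*log2(p) - (1-p)*log2(1-p) = -0.453*log2(0.453) - 0.547*log2(0.547) = 0.517515 + 0.476102 = 0.9936. C = 1 - H(p) = 1 - 0.9936 = 0.0064

0.0064 bits


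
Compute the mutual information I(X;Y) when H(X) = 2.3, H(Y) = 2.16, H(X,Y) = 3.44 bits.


I(X;Y) = H(X) + H(Y) - H(X,Y) = 2.3 + 2.16 - 3.44 = 1.02

1.02 bits


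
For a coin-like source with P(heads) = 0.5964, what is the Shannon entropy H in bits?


H = -p*log2(p) - (1-p)*log2(1-p). -0.5964*log2(0.5964) = 0.444704; -0.4036*log2(0.4036) = 0.528313. H = 0.444704 + 0.528313 = 0.973

0.973 bits


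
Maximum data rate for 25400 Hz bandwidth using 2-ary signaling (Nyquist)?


Rate = 2 * B * log2(M) = 2 * 25400 * 1.0 = 50800.0

50800.0 bps


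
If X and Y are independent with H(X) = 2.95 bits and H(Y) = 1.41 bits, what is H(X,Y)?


For independent variables, H(X,Y) = H(X) + H(Y) = 2.95 + 1.41 = 4.36

4.36 bits


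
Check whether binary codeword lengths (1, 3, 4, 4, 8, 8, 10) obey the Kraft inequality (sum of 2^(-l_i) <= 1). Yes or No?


Kraft sum = sum(2^(-l_i)) = 0.7588, need <= 1. Result: satisfied (a binary prefix-free code with these lengths exists)

Yes


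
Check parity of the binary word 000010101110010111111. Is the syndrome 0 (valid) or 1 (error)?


Syndrome = XOR of all bits = 0 XOR 0 XOR 0 XOR 0 XOR 1 XOR 0 XOR 1 XOR 0 XOR 1 XOR 1 XOR 1 XOR 0 XOR 0 XOR 1 XOR 0 XOR 1 XOR 1 XOR 1 XOR 1 XOR 1 XOR 1 = 0

0


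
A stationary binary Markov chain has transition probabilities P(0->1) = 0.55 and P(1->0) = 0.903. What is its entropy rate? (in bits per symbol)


Stationary distribution: pi_0 = p10/(p01+p10) = 0.6215, pi_1 = 0.3785. Entropy rate H' = pi_0*H(p01) + pi_1*H(p10) = 0.6215*0.9928 + 0.3785*0.4594 = 0.7909

0.7909 bits/symbol


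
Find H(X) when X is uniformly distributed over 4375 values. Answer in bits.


H = log2(n) = log2(4375) = 12.0951

12.0951 bits


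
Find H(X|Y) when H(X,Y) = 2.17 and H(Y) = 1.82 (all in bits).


H(X|Y) = H(X,Y) - H(Y) = 2.17 - 1.82 = 0.35

0.35 bits


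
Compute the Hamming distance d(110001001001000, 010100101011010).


Count differing positions: ^ . . ^ . ^ ^ . . . ^ . . ^ . = 6 differences

6


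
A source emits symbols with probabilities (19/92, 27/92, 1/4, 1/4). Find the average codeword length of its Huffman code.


Huffman construction (repeatedly merge the two least-probable nodes; each merge adds 1 bit to every symbol beneath it): 19/92 + 1/4 = 21/46; 1/4 + 27/92 = 25/46; 21/46 + 25/46 = 1. Resulting codeword lengths (in the order the probabilities were given): (2, 2, 2, 2). L_avg = sum(p_i * l_i) = 19/92*2 + 27/92*2 + 1/4*2 + 1/4*2 = 2

2.0 bits


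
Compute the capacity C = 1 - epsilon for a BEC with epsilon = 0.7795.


C = 1 - epsilon = 1 - 0.7795 = 0.2205

0.2205 bits


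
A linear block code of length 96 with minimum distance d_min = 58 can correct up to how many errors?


Correction capability = floor((d-1)/2) = floor((58-1)/2) = 28

28 errors


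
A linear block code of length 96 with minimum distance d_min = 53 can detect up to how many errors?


Detection capability = d_min - 1 = 53 - 1 = 52

52 errors


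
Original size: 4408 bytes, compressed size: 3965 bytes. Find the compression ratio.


Ratio = original / compressed = 4408 / 3965 = 1.1117

1.1117


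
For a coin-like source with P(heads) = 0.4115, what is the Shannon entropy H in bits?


H = -p*log2(p) - (1-p)*log2(1-p). -0.4115*log2(0.4115) = 0.527146; -0.5885*log2(0.5885) = 0.450135. H = 0.527146 + 0.450135 = 0.9773

0.9773 bits


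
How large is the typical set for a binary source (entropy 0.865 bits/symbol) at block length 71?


log2|A_typical| = nH = 71 * 0.865 = 61.415, so |A_typical| ~ 2^61.415 = 3.074e+18

3.074e+18


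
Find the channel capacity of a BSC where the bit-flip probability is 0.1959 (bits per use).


H(p) = -p*log2(p) - (1-p)*log2(1-p) = -0.1959*log2(0.1959) - 0.8041*log2(0.8041) = 0.460720 + 0.252932 = 0.7137. C = 1 - H(p) = 1 - 0.7137 = 0.2863

0.2863 bits


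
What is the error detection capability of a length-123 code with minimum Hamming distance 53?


Detection capability = d_min - 1 = 53 - 1 = 52

52 errors


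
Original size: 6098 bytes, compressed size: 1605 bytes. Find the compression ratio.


Ratio = original / compressed = 6098 / 1605 = 3.7994

3.7994


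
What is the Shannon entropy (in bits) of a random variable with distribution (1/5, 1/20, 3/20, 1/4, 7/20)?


H = -sum(p_i * log2(p_i)). Terms: -(1/5)*log2(1/5) = 0.464386; -(1/20)*log2(1/20) = 0.216096; -(3/20)*log2(3/20) = 0.410545; -(1/4)*log2(1/4) = 0.500000; -(7/20)*log2(7/20) = 0.530101. H = 0.464386 + 0.216096 + 0.410545 + 0.500000 + 0.530101 = 2.1211

2.1211 bits


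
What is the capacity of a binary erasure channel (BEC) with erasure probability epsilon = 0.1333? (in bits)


C = 1 - epsilon = 1 - 0.1333 = 0.8667

0.8667 bits


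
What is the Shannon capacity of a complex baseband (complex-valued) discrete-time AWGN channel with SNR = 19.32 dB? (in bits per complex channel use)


SNR_linear = 10^(19.32/10) = 85.5067; C = log2(1 + SNR_linear) = log2(1 + 85.5067) = 6.4347

6.4347 bits/channel use


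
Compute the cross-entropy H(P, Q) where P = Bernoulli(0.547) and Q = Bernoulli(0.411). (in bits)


H(P,Q) = -p*log2(q) - (1-p)*log2(1-q). -0.547*log2(0.411) = 0.701686; -0.453*log2(0.589) = 0.345938. H(P,Q) = 0.701686 + 0.345938 = 1.0476

1.0476 bits


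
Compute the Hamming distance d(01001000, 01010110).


Count differing positions: . . . ^ ^ ^ ^ . = 4 differences

4


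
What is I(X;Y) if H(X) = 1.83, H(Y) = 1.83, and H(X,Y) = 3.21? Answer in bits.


I(X;Y) = H(X) + H(Y) - H(X,Y) = 1.83 + 1.83 - 3.21 = 0.45

0.45 bits


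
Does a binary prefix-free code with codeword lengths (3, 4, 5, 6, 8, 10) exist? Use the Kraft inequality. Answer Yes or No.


Kraft sum = sum(2^(-l_i)) = 0.2393, need <= 1. Result: satisfied (a binary prefix-free code with these lengths exists)

Yes


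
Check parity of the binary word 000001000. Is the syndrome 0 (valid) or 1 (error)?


Syndrome = XOR of all bits = 0 XOR 0 XOR 0 XOR 0 XOR 0 XOR 1 XOR 0 XOR 0 XOR 0 = 1

1


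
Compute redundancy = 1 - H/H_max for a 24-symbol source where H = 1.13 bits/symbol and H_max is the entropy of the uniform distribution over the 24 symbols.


H_max = log2(K) = log2(24) = 4.585 bits/symbol. Redundancy = 1 - H/H_max = 1 - 1.13/4.585 = 1 - 0.2465 = 0.7535

0.7535


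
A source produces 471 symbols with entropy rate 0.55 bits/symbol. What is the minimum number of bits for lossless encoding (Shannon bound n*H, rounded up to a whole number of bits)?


Minimum bits >= n * H = 471 * 0.55 = 259.05, rounded up to a whole number of bits = 260

260 bits


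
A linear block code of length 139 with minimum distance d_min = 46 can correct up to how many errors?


Correction capability = floor((d-1)/2) = floor((46-1)/2) = 22

22 errors


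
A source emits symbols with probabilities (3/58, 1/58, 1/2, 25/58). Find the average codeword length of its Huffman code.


Huffman construction (repeatedly merge the two least-probable nodes; each merge adds 1 bit to every symbol beneath it): 1/58 + 3/58 = 2/29; 2/29 + 25/58 = 1/2; 1/2 + 1/2 = 1. Resulting codeword lengths (in the order the probabilities were given): (3, 3, 1, 2). L_avg = sum(p_i * l_i) = 3/58*3 + 1/58*3 + 1/2*1 + 25/58*2 = 91/58 = 1.569

1.569 bits


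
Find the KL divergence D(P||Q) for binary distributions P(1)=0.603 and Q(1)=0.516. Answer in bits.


KL = p*log2(p/q) + (1-p)*log2((1-p)/(1-q)) = 0.603*log2(0.603/0.516) + 0.397*log2(0.397/0.484) = 0.0221

0.0221 bits


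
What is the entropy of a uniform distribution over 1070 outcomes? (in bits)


H = log2(n) = log2(1070) = 10.0634

10.0634 bits


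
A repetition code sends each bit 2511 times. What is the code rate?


Rate = k/n = 1/2511

1/2511


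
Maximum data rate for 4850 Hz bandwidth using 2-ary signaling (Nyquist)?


Rate = 2 * B * log2(M) = 2 * 4850 * 1.0 = 9700.0

9700.0 bps


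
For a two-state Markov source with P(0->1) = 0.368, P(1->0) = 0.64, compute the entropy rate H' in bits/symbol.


Stationary distribution: pi_0 = p10/(p01+p10) = 0.6349, pi_1 = 0.3651. Entropy rate H' = pi_0*H(p01) + pi_1*H(p10) = 0.6349*0.9491 + 0.3651*0.9427 = 0.9468

0.9468 bits/symbol


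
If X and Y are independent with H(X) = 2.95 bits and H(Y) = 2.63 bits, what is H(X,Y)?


For independent variables, H(X,Y) = H(X) + H(Y) = 2.95 + 2.63 = 5.58

5.58 bits


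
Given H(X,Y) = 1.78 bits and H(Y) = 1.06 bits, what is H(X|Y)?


H(X|Y) = H(X,Y) - H(Y) = 1.78 - 1.06 = 0.72

0.72 bits


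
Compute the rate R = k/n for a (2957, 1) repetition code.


Rate = k/n = 1/2957

1/2957


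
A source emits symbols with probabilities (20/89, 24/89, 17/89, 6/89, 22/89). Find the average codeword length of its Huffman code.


Huffman construction (repeatedly merge the two least-probable nodes; each merge adds 1 bit to every symbol beneath it): 6/89 + 17/89 = 23/89; 20/89 + 22/89 = 42/89; 23/89 + 24/89 = 47/89; 42/89 + 47/89 = 1. Resulting codeword lengths (in the order the probabilities were given): (2, 2, 3, 3, 2). L_avg = sum(p_i * l_i) = 20/89*2 + 24/89*2 + 17/89*3 + 6/89*3 + 22/89*2 = 201/89 = 2.2584

2.2584 bits


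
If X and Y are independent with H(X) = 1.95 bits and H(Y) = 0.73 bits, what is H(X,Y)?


For independent variables, H(X,Y) = H(X) + H(Y) = 1.95 + 0.73 = 2.68

2.68 bits


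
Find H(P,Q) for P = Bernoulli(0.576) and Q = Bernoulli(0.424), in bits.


H(P,Q) = -p*log2(q) - (1-p)*log2(1-q). -0.576*log2(0.424) = 0.713010; -0.424*log2(0.576) = 0.337444. H(P,Q) = 0.713010 + 0.337444 = 1.0505

1.0505 bits


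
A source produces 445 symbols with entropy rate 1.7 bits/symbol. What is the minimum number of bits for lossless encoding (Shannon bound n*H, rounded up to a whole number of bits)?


Minimum bits >= n * H = 445 * 1.7 = 756.5, rounded up to a whole number of bits = 757

757 bits


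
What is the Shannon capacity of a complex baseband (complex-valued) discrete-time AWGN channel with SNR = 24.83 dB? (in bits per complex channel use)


SNR_linear = 10^(24.83/10) = 304.0885; C = log2(1 + SNR_linear) = log2(1 + 304.0885) = 8.2531

8.2531 bits/channel use


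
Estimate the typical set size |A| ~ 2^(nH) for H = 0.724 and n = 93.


log2|A_typical| = nH = 93 * 0.724 = 67.332, so |A_typical| ~ 2^67.332 = 1.858e+20

1.858e+20


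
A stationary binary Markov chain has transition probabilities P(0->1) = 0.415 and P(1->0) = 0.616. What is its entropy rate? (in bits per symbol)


Stationary distribution: pi_0 = p10/(p01+p10) = 0.5975, pi_1 = 0.4025. Entropy rate H' = pi_0*H(p01) + pi_1*H(p10) = 0.5975*0.9791 + 0.4025*0.9608 = 0.9717

0.9717 bits/symbol


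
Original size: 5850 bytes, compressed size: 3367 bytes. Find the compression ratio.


Ratio = original / compressed = 5850 / 3367 = 1.7375

1.7375


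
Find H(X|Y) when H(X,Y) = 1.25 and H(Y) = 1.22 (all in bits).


H(X|Y) = H(X,Y) - H(Y) = 1.25 - 1.22 = 0.03

0.03 bits


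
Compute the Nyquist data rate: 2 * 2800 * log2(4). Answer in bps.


Rate = 2 * B * log2(M) = 2 * 2800 * 2.0 = 11200.0

11200.0 bps


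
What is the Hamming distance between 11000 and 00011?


Count differing positions: ^ ^ . ^ ^ = 4 differences

4


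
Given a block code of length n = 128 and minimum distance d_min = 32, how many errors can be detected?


Detection capability = d_min - 1 = 32 - 1 = 31

31 errors


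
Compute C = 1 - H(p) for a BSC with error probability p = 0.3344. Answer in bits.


H(p) = -p*log2(p) - (1-p)*log2(1-p) = -0.3344*log2(0.3344) - 0.6656*log2(0.6656) = 0.528470 + 0.390889 = 0.9194. C = 1 - H(p) = 1 - 0.9194 = 0.0806

0.0806 bits


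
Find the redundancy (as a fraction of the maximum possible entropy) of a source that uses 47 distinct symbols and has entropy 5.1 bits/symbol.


H_max = log2(K) = log2(47) = 5.5546 bits/symbol. Redundancy = 1 - H/H_max = 1 - 5.1/5.5546 = 1 - 0.9182 = 0.0818

0.0818


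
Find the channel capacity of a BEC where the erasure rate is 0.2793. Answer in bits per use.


C = 1 - epsilon = 1 - 0.2793 = 0.7207

0.7207 bits


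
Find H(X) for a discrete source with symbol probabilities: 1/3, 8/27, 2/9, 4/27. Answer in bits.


H = -sum(p_i * log2(p_i)). Terms: -(1/3)*log2(1/3) = 0.528321; -(8/27)*log2(8/27) = 0.519967; -(2/9)*log2(2/9) = 0.482206; -(4/27)*log2(4/27) = 0.408131. H = 0.528321 + 0.519967 + 0.482206 + 0.408131 = 1.9386

1.9386 bits


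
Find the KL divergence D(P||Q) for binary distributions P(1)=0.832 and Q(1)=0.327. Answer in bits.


KL = p*log2(p/q) + (1-p)*log2((1-p)/(1-q)) = 0.832*log2(0.832/0.327) + 0.168*log2(0.168/0.673) = 0.7846

0.7846 bits


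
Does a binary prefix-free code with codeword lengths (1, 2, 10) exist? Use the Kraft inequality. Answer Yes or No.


Kraft sum = sum(2^(-l_i)) = 0.751, need <= 1. Result: satisfied (a binary prefix-free code with these lengths exists)

Yes


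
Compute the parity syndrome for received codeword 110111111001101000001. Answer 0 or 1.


Syndrome = XOR of all bits = 1 XOR 1 XOR 0 XOR 1 XOR 1 XOR 1 XOR 1 XOR 1 XOR 1 XOR 0 XOR 0 XOR 1 XOR 1 XOR 0 XOR 1 XOR 0 XOR 0 XOR 0 XOR 0 XOR 0 XOR 1 = 0

0


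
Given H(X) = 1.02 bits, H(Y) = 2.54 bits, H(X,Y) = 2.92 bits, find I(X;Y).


I(X;Y) = H(X) + H(Y) - H(X,Y) = 1.02 + 2.54 - 2.92 = 0.64

0.64 bits


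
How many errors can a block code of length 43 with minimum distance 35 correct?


Correction capability = floor((d-1)/2) = floor((35-1)/2) = 17

17 errors


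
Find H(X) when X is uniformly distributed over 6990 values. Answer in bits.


H = log2(n) = log2(6990) = 12.7711

12.7711 bits


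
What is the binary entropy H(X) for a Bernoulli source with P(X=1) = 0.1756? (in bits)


H = -p*log2(p) - (1-p)*log2(1-p). -0.1756*log2(0.1756) = 0.440692; -0.8244*log2(0.8244) = 0.229664. H = 0.440692 + 0.229664 = 0.6704

0.6704 bits


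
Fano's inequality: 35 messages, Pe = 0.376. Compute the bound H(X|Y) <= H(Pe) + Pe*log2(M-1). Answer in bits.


H(Pe) = -Pe*log2(Pe) - (1-Pe)*log2(1-Pe) = -0.376*log2(0.376) - 0.624*log2(0.624) = 0.530609 + 0.424558 = 0.9552. Pe*log2(M-1) = 0.376*log2(34) = 1.912886. Bound = H(Pe) + Pe*log2(M-1) = 0.530609 + 0.424558 + 1.912886 = 2.8681

2.8681 bits


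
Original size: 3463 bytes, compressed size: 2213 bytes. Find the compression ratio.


Ratio = original / compressed = 3463 / 2213 = 1.5648

1.5648


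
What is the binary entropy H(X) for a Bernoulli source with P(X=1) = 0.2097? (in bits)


H = -p*log2(p) - (1-p)*log2(1-p). -0.2097*log2(0.2097) = 0.472580; -0.7903*log2(0.7903) = 0.268329. H = 0.472580 + 0.268329 = 0.7409

0.7409 bits


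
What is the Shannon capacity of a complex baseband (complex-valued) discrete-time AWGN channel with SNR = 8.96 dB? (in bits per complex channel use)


SNR_linear = 10^(8.96/10) = 7.8705; C = log2(1 + SNR_linear) = log2(1 + 7.8705) = 3.149

3.149 bits/channel use


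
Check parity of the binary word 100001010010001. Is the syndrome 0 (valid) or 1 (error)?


Syndrome = XOR of all bits = 1 XOR 0 XOR 0 XOR 0 XOR 0 XOR 1 XOR 0 XOR 1 XOR 0 XOR 0 XOR 1 XOR 0 XOR 0 XOR 0 XOR 1 = 1

1


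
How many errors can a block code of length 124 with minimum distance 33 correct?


Correction capability = floor((d-1)/2) = floor((33-1)/2) = 16

16 errors


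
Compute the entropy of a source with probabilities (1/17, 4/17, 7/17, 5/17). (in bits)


H = -sum(p_i * log2(p_i)). Terms: -(1/17)*log2(1/17) = 0.240439; -(4/17)*log2(4/17) = 0.491168; -(7/17)*log2(7/17) = 0.527103; -(5/17)*log2(5/17) = 0.519275. H = 0.240439 + 0.491168 + 0.527103 + 0.519275 = 1.778

1.778 bits


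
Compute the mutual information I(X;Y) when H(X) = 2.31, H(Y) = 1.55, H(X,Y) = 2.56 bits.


I(X;Y) = H(X) + H(Y) - H(X,Y) = 2.31 + 1.55 - 2.56 = 1.3

1.3 bits


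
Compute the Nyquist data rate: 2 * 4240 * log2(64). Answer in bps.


Rate = 2 * B * log2(M) = 2 * 4240 * 6.0 = 50880.0

50880.0 bps


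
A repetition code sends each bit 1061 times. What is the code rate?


Rate = k/n = 1/1061

1/1061


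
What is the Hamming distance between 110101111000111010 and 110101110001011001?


Count differing positions: . . . . . . . . ^ . . ^ ^ . . . ^ ^ = 5 differences

5


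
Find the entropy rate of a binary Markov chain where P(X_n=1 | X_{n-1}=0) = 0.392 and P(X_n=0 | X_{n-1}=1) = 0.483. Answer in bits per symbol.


Stationary distribution: pi_0 = p10/(p01+p10) = 0.552, pi_1 = 0.448. Entropy rate H' = pi_0*H(p01) + pi_1*H(p10) = 0.552*0.9661 + 0.448*0.9992 = 0.9809

0.9809 bits/symbol


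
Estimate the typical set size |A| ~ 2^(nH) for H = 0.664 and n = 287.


log2|A_typical| = nH = 287 * 0.664 = 190.568, so |A_typical| ~ 2^190.568 = 2.326e+57

2.326e+57


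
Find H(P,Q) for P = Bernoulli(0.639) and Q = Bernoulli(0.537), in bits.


H(P,Q) = -p*log2(q) - (1-p)*log2(1-q). -0.639*log2(0.537) = 0.573187; -0.361*log2(0.463) = 0.401041. H(P,Q) = 0.573187 + 0.401041 = 0.9742

0.9742 bits


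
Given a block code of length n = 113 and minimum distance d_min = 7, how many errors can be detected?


Detection capability = d_min - 1 = 7 - 1 = 6

6 errors


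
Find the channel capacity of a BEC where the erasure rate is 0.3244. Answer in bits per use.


C = 1 - epsilon = 1 - 0.3244 = 0.6756

0.6756 bits


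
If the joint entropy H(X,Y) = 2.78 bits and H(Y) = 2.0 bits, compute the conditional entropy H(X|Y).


H(X|Y) = H(X,Y) - H(Y) = 2.78 - 2.0 = 0.78

0.78 bits


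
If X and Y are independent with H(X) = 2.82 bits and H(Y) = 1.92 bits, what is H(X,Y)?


For independent variables, H(X,Y) = H(X) + H(Y) = 2.82 + 1.92 = 4.74

4.74 bits


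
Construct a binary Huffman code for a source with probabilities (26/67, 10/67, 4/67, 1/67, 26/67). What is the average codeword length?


Huffman construction (repeatedly merge the two least-probable nodes; each merge adds 1 bit to every symbol beneath it): 1/67 + 4/67 = 5/67; 5/67 + 10/67 = 15/67; 15/67 + 26/67 = 41/67; 26/67 + 41/67 = 1. Resulting codeword lengths (in the order the probabilities were given): (2, 3, 4, 4, 1). L_avg = sum(p_i * l_i) = 26/67*2 + 10/67*3 + 4/67*4 + 1/67*4 + 26/67*1 = 128/67 = 1.9104

1.9104 bits


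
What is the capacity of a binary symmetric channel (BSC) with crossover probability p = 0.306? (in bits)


H(p) = -p*log2(p) - (1-p)*log2(1-p) = -0.306*log2(0.306) - 0.694*log2(0.694) = 0.522769 + 0.365733 = 0.8885. C = 1 - H(p) = 1 - 0.8885 = 0.1115

0.1115 bits


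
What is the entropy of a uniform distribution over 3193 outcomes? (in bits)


H = log2(n) = log2(3193) = 11.6407

11.6407 bits


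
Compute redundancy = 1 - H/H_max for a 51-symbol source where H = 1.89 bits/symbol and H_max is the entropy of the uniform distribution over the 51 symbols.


H_max = log2(K) = log2(51) = 5.6724 bits/symbol. Redundancy = 1 - H/H_max = 1 - 1.89/5.6724 = 1 - 0.3332 = 0.6668

0.6668


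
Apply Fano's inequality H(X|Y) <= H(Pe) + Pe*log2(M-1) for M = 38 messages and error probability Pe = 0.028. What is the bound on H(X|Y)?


H(Pe) = -Pe*log2(Pe) - (1-Pe)*log2(1-Pe) = -0.028*log2(0.028) - 0.972*log2(0.972) = 0.144436 + 0.039825 = 0.1843. Pe*log2(M-1) = 0.028*log2(37) = 0.145865. Bound = H(Pe) + Pe*log2(M-1) = 0.144436 + 0.039825 + 0.145865 = 0.3301

0.3301 bits


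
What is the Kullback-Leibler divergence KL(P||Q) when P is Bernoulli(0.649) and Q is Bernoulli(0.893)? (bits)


KL = p*log2(p/q) + (1-p)*log2((1-p)/(1-q)) = 0.649*log2(0.649/0.893) + 0.351*log2(0.351/0.107) = 0.3027

0.3027 bits


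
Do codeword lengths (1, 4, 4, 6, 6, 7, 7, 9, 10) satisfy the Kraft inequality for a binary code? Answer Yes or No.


Kraft sum = sum(2^(-l_i)) = 0.6748, need <= 1. Result: satisfied (a binary prefix-free code with these lengths exists)

Yes


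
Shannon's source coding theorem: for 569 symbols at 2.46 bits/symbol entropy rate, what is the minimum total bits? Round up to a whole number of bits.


Minimum bits >= n * H = 569 * 2.46 = 1399.74, rounded up to a whole number of bits = 1400

1400 bits


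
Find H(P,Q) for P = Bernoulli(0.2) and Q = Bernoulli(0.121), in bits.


H(P,Q) = -p*log2(q) - (1-p)*log2(1-q). -0.2*log2(0.121) = 0.609384; -0.8*log2(0.879) = 0.148852. H(P,Q) = 0.609384 + 0.148852 = 0.7582

0.7582 bits


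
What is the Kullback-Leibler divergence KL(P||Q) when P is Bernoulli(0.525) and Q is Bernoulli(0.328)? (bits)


KL = p*log2(p/q) + (1-p)*log2((1-p)/(1-q)) = 0.525*log2(0.525/0.328) + 0.475*log2(0.475/0.672) = 0.1185

0.1185 bits


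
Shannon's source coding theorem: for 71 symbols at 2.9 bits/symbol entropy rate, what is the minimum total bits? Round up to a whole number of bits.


Minimum bits >= n * H = 71 * 2.9 = 205.9, rounded up to a whole number of bits = 206

206 bits


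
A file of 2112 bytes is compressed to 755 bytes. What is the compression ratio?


Ratio = original / compressed = 2112 / 755 = 2.7974

2.7974


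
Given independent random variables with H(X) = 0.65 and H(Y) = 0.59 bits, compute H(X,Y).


For independent variables, H(X,Y) = H(X) + H(Y) = 0.65 + 0.59 = 1.24

1.24 bits


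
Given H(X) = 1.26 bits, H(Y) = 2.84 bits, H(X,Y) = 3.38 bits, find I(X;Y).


I(X;Y) = H(X) + H(Y) - H(X,Y) = 1.26 + 2.84 - 3.38 = 0.72

0.72 bits


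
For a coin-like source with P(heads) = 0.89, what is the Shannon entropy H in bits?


H = -p*log2(p) - (1-p)*log2(1-p). -0.89*log2(0.89) = 0.149629; -0.11*log2(0.11) = 0.350287. H = 0.149629 + 0.350287 = 0.4999

0.4999 bits


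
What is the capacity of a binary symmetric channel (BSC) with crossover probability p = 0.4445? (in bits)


H(p) = -p*log2(p) - (1-p)*log2(1-p) = -0.4445*log2(0.4445) - 0.5555*log2(0.5555) = 0.519952 + 0.471142 = 0.9911. C = 1 - H(p) = 1 - 0.9911 = 0.0089

0.0089 bits


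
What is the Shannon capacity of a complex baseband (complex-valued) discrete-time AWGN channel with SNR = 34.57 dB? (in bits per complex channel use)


SNR_linear = 10^(34.57/10) = 2864.178; C = log2(1 + SNR_linear) = log2(1 + 2864.178) = 11.4844

11.4844 bits/channel use


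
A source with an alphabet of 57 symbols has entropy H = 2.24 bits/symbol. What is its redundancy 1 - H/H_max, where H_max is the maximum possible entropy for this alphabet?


H_max = log2(K) = log2(57) = 5.8329 bits/symbol. Redundancy = 1 - H/H_max = 1 - 2.24/5.8329 = 1 - 0.384 = 0.616

0.616


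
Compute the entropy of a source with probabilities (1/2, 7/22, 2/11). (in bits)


H = -sum(p_i * log2(p_i)). Terms: -(1/2)*log2(1/2) = 0.500000; -(7/22)*log2(7/22) = 0.525661; -(2/11)*log2(2/11) = 0.447169. H = 0.500000 + 0.525661 + 0.447169 = 1.4728

1.4728 bits


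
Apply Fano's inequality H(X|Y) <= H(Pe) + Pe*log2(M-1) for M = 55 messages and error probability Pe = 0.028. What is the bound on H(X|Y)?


H(Pe) = -Pe*log2(Pe) - (1-Pe)*log2(1-Pe) = -0.028*log2(0.028) - 0.972*log2(0.972) = 0.144436 + 0.039825 = 0.1843. Pe*log2(M-1) = 0.028*log2(54) = 0.161137. Bound = H(Pe) + Pe*log2(M-1) = 0.144436 + 0.039825 + 0.161137 = 0.3454

0.3454 bits


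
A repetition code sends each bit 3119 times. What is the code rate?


Rate = k/n = 1/3119

1/3119


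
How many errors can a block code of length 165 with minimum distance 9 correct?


Correction capability = floor((d-1)/2) = floor((9-1)/2) = 4

4 errors


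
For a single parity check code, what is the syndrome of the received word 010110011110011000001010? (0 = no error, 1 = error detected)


Syndrome = XOR of all bits = 0 XOR 1 XOR 0 XOR 1 XOR 1 XOR 0 XOR 0 XOR 1 XOR 1 XOR 1 XOR 1 XOR 0 XOR 0 XOR 1 XOR 1 XOR 0 XOR 0 XOR 0 XOR 0 XOR 0 XOR 1 XOR 0 XOR 1 XOR 0 = 1

1


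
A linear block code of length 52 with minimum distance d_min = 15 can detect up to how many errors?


Detection capability = d_min - 1 = 15 - 1 = 14

14 errors


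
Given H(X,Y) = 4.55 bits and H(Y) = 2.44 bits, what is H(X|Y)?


H(X|Y) = H(X,Y) - H(Y) = 4.55 - 2.44 = 2.11

2.11 bits


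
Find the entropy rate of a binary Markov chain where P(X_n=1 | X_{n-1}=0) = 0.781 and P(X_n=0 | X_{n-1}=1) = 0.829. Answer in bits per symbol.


Stationary distribution: pi_0 = p10/(p01+p10) = 0.5149, pi_1 = 0.4851. Entropy rate H' = pi_0*H(p01) + pi_1*H(p10) = 0.5149*0.7583 + 0.4851*0.66 = 0.7106

0.7106 bits/symbol


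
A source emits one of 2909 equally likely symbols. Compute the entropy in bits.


H = log2(n) = log2(2909) = 11.5063

11.5063 bits


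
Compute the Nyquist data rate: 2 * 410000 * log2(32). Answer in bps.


Rate = 2 * B * log2(M) = 2 * 410000 * 5.0 = 4100000.0

4100000.0 bps


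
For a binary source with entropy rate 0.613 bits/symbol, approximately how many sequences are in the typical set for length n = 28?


log2|A_typical| = nH = 28 * 0.613 = 17.164, so |A_typical| ~ 2^17.164 = 1.469e+05

1.469e+05


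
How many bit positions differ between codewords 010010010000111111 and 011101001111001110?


Count differing positions: . . ^ ^ ^ ^ . ^ ^ ^ ^ ^ ^ ^ . . . ^ = 12 differences

12


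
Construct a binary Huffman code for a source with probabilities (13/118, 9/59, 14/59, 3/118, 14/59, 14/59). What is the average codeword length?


Huffman construction (repeatedly merge the two least-probable nodes; each merge adds 1 bit to every symbol beneath it): 3/118 + 13/118 = 8/59; 8/59 + 9/59 = 17/59; 14/59 + 14/59 = 28/59; 14/59 + 17/59 = 31/59; 28/59 + 31/59 = 1. Resulting codeword lengths (in the order the probabilities were given): (4, 3, 2, 4, 2, 2). L_avg = sum(p_i * l_i) = 13/118*4 + 9/59*3 + 14/59*2 + 3/118*4 + 14/59*2 + 14/59*2 = 143/59 = 2.4237

2.4237 bits


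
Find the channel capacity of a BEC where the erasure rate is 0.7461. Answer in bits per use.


C = 1 - epsilon = 1 - 0.7461 = 0.2539

0.2539 bits


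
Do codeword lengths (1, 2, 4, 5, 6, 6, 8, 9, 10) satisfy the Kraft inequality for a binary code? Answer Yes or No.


Kraft sum = sum(2^(-l_i)) = 0.8818, need <= 1. Result: satisfied (a binary prefix-free code with these lengths exists)

Yes


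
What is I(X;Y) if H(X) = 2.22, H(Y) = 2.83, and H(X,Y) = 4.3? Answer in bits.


I(X;Y) = H(X) + H(Y) - H(X,Y) = 2.22 + 2.83 - 4.3 = 0.75

0.75 bits


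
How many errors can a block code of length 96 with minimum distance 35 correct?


Correction capability = floor((d-1)/2) = floor((35-1)/2) = 17

17 errors


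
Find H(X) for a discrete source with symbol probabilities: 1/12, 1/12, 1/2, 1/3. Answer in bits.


H = -sum(p_i * log2(p_i)). Terms: -(1/12)*log2(1/12) = 0.298747; -(1/12)*log2(1/12) = 0.298747; -(1/2)*log2(1/2) = 0.500000; -(1/3)*log2(1/3) = 0.528321. H = 0.298747 + 0.298747 + 0.500000 + 0.528321 = 1.6258

1.6258 bits


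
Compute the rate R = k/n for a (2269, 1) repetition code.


Rate = k/n = 1/2269

1/2269


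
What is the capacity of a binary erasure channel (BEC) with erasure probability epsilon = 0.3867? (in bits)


C = 1 - epsilon = 1 - 0.3867 = 0.6133

0.6133 bits


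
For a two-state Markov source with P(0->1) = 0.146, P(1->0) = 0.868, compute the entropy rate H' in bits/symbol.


Stationary distribution: pi_0 = p10/(p01+p10) = 0.856, pi_1 = 0.144. Entropy rate H' = pi_0*H(p01) + pi_1*H(p10) = 0.856*0.5997 + 0.144*0.5629 = 0.5944

0.5944 bits/symbol


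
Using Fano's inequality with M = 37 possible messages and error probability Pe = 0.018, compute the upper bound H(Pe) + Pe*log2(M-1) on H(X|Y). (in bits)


H(Pe) = -Pe*log2(Pe) - (1-Pe)*log2(1-Pe) = -0.018*log2(0.018) - 0.982*log2(0.982) = 0.104325 + 0.025733 = 0.1301. Pe*log2(M-1) = 0.018*log2(36) = 0.093059. Bound = H(Pe) + Pe*log2(M-1) = 0.104325 + 0.025733 + 0.093059 = 0.2231

0.2231 bits


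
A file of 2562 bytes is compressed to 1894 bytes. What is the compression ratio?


Ratio = original / compressed = 2562 / 1894 = 1.3527

1.3527


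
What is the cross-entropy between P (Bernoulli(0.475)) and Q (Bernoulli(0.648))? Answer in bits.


H(P,Q) = -p*log2(q) - (1-p)*log2(1-q). -0.475*log2(0.648) = 0.297319; -0.525*log2(0.352) = 0.790835. H(P,Q) = 0.297319 + 0.790835 = 1.0882

1.0882 bits


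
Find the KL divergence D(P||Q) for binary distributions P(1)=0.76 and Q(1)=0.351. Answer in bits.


KL = p*log2(p/q) + (1-p)*log2((1-p)/(1-q)) = 0.76*log2(0.76/0.351) + 0.24*log2(0.24/0.649) = 0.5026

0.5026 bits


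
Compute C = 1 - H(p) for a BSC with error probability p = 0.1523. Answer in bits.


H(p) = -p*log2(p) - (1-p)*log2(1-p) = -0.1523*log2(0.1523) - 0.8477*log2(0.8477) = 0.413496 + 0.202070 = 0.6156. C = 1 - H(p) = 1 - 0.6156 = 0.3844

0.3844 bits


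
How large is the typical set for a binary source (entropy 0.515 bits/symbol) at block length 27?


log2|A_typical| = nH = 27 * 0.515 = 13.905, so |A_typical| ~ 2^13.905 = 1.534e+04

1.534e+04


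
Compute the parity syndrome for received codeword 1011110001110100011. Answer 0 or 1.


Syndrome = XOR of all bits = 1 XOR 0 XOR 1 XOR 1 XOR 1 XOR 1 XOR 0 XOR 0 XOR 0 XOR 1 XOR 1 XOR 1 XOR 0 XOR 1 XOR 0 XOR 0 XOR 0 XOR 1 XOR 1 = 1

1


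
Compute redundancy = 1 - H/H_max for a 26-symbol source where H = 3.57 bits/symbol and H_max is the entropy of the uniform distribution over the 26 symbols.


H_max = log2(K) = log2(26) = 4.7004 bits/symbol. Redundancy = 1 - H/H_max = 1 - 3.57/4.7004 = 1 - 0.7595 = 0.2405

0.2405


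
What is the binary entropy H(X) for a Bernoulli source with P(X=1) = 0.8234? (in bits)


H = -p*log2(p) - (1-p)*log2(1-p). -0.8234*log2(0.8234) = 0.230828; -0.1766*log2(0.1766) = 0.441755. H = 0.230828 + 0.441755 = 0.6726

0.6726 bits


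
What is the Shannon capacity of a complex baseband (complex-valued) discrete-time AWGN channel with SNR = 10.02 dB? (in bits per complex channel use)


SNR_linear = 10^(10.02/10) = 10.0462; C = log2(1 + SNR_linear) = log2(1 + 10.0462) = 3.4655

3.4655 bits/channel use


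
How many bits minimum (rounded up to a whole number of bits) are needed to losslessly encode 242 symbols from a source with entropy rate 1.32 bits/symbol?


Minimum bits >= n * H = 242 * 1.32 = 319.44, rounded up to a whole number of bits = 320

320 bits


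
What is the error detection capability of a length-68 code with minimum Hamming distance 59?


Detection capability = d_min - 1 = 59 - 1 = 58

58 errors


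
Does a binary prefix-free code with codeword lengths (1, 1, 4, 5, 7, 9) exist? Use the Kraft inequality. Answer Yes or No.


Kraft sum = sum(2^(-l_i)) = 1.1035, need <= 1. Result: violated (a binary prefix-free code with these lengths cannot exist)

No


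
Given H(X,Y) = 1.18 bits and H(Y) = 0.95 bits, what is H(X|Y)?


H(X|Y) = H(X,Y) - H(Y) = 1.18 - 0.95 = 0.23

0.23 bits


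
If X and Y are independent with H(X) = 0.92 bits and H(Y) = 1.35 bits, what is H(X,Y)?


For independent variables, H(X,Y) = H(X) + H(Y) = 0.92 + 1.35 = 2.27

2.27 bits


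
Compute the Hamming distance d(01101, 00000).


Count differing positions: . ^ ^ . ^ = 3 differences

3


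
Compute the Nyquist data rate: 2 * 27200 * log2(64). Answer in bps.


Rate = 2 * B * log2(M) = 2 * 27200 * 6.0 = 326400.0

326400.0 bps


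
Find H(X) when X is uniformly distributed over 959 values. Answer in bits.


H = log2(n) = log2(959) = 9.9054

9.9054 bits
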